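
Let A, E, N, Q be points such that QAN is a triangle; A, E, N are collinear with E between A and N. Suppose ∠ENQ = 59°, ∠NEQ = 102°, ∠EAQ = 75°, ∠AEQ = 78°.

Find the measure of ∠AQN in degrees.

1. ∠ANQ = 59°  [E on ray NA]
2. ∠NAQ = 75°  [E on ray AN]
3. ∠AQN = 46°  [△QAN]

∠AQN = 46°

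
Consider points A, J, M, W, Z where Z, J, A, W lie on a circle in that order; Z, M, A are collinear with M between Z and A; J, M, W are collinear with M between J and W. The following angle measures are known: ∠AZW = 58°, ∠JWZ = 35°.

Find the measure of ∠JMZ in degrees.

∠JMZ = 93°

1. ∠AJW = 58°  [same arc AW]
2. ∠JAZ = 35°  [same arc ZJ]
3. ∠AMJ = 87°  [△JMA]
4. ∠JMZ = 93°  [linear pair at M on ZA]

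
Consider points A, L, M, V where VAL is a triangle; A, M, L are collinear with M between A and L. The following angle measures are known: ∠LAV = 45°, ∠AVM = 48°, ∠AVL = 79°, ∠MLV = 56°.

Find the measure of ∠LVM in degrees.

1. ∠MAV = 45°  [M on ray AL]
2. ∠AMV = 87°  [△VAM]
3. ∠LMV = 93°  [linear pair at M on AL]
4. ∠LVM = 31°  [△VML]

∠LVM = 31°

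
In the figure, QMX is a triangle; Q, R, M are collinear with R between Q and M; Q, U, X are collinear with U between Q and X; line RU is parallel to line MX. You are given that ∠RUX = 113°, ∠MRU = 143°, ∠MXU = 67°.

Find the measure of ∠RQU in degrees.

1. ∠QUR = 67°  [linear pair at U on QX]
2. ∠QRU = 37°  [linear pair at R on QM]
3. ∠RQU = 76°  [△QRU]

∠RQU = 76°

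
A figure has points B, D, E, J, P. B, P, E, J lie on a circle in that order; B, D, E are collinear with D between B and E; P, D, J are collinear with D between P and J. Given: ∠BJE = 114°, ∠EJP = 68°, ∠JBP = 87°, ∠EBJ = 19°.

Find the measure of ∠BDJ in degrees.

1. ∠BEJ = 47°  [△BEJ]
2. ∠EDJ = 65°  [△EDJ]
3. ∠BDJ = 115°  [linear pair at D on BE]

∠BDJ = 115°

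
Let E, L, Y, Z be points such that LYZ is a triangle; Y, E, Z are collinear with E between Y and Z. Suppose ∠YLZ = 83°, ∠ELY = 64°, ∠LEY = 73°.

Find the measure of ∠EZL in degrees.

∠EZL = 54°

1. ∠EYL = 43°  [△LYE]
2. ∠LYZ = 43°  [E on ray YZ]
3. ∠LZY = 54°  [△LYZ]
4. ∠EZL = 54°  [E on ray ZY]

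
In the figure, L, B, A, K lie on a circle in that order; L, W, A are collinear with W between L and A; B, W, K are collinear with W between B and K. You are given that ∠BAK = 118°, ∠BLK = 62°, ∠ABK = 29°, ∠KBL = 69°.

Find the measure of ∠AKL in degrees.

1. ∠ALK = 29°  [same arc AK]
2. ∠KAL = 69°  [same arc LK]
3. ∠AKL = 82°  [△LAK]

∠AKL = 82°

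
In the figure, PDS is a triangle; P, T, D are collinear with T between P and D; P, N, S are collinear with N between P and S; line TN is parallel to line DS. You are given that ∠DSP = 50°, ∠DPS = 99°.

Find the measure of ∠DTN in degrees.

1. ∠PDS = 31°  [△PDS]
2. ∠NTP = 31°  [TN∥DS, corresponding at T]
3. ∠DTN = 149°  [linear pair at T on PD]

∠DTN = 149°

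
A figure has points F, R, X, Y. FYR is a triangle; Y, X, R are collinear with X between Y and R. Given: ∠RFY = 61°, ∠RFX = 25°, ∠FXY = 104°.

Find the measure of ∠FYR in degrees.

1. ∠FXR = 76°  [linear pair at X on YR]
2. ∠FRX = 79°  [△FXR]
3. ∠FRY = 79°  [X on ray RY]
4. ∠FYR = 40°  [△FYR]

∠FYR = 40°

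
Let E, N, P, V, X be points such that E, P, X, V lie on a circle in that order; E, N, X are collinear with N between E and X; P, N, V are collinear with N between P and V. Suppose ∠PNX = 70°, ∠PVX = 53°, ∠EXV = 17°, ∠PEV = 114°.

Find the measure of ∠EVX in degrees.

∠EVX = 102°

1. ∠ENV = 70°  [vertical angles at N]
2. ∠EPV = 17°  [same arc EV]
3. ∠EVP = 49°  [△EPV]
4. ∠VEX = 61°  [△ENV]
5. ∠EVX = 102°  [△EXV]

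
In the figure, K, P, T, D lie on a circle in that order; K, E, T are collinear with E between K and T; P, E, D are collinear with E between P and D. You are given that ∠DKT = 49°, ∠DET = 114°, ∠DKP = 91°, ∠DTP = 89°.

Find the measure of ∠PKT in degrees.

1. ∠DPT = 49°  [same arc TD]
2. ∠PDT = 42°  [△PTD]
3. ∠PKT = 42°  [same arc PT]

∠PKT = 42°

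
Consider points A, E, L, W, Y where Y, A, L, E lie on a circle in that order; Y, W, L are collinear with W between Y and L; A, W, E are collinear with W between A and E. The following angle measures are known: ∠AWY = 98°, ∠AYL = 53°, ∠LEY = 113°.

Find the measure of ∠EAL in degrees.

1. ∠AWL = 82°  [linear pair at W on YL]
2. ∠LAY = 67°  [cyclic YALE, opposite ∠A+∠E]
3. ∠ALY = 60°  [△YAL]
4. ∠EAL = 38°  [△AWL]

∠EAL = 38°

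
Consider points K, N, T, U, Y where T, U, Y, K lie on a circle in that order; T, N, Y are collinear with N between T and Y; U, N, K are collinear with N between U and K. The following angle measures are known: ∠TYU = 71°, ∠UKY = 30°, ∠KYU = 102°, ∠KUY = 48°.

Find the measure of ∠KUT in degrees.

∠KUT = 31°

1. ∠TKU = 71°  [same arc TU]
2. ∠KTU = 78°  [cyclic TUYK, opposite ∠T+∠Y]
3. ∠KUT = 31°  [△TUK]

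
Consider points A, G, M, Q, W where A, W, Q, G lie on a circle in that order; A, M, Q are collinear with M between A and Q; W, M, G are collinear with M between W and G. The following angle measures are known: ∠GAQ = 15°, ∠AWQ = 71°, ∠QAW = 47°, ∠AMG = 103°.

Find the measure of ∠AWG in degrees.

∠AWG = 56°

1. ∠AGQ = 109°  [cyclic AWQG, opposite ∠W+∠G]
2. ∠AQG = 56°  [△AQG]
3. ∠AWG = 56°  [same arc AG]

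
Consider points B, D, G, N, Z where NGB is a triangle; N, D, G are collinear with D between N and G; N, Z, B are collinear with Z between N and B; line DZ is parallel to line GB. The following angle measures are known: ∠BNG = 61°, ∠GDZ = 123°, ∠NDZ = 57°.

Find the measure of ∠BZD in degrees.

1. ∠DNZ = 61°  [D on NG, Z on NB]
2. ∠DZN = 62°  [△NDZ]
3. ∠BZD = 118°  [linear pair at Z on NB]

∠BZD = 118°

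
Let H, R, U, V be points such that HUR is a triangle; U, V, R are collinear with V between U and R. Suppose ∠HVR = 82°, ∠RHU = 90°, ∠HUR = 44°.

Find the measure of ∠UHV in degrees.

1. ∠HVU = 98°  [linear pair at V on UR]
2. ∠HUV = 44°  [V on ray UR]
3. ∠UHV = 38°  [△HUV]

∠UHV = 38°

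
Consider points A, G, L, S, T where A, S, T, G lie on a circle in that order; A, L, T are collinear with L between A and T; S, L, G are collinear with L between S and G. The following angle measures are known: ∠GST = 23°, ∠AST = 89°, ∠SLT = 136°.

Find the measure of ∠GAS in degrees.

1. ∠GAT = 23°  [same arc TG]
2. ∠ATS = 21°  [△SLT]
3. ∠SAT = 70°  [△AST]
4. ∠ALG = 136°  [vertical angles at L]
5. ∠ALS = 44°  [linear pair at L on AT]
6. ∠AGS = 21°  [△ALG]
7. ∠ASG = 66°  [△ALS]
8. ∠GAS = 93°  [△ASG]

∠GAS = 93°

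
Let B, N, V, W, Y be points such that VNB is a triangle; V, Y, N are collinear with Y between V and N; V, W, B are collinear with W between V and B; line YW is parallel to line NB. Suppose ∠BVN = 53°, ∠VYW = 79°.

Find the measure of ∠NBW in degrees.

1. ∠WVY = 53°  [Y on VN, W on VB]
2. ∠VWY = 48°  [△VYW]
3. ∠BWY = 132°  [linear pair at W on VB]
4. ∠NBW = 48°  [YW∥NB, co-interior at B–W]

∠NBW = 48°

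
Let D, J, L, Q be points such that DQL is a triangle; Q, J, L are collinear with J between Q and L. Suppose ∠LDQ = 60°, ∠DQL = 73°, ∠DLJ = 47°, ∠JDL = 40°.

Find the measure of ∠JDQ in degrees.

∠JDQ = 20°

1. ∠DQJ = 73°  [J on ray QL]
2. ∠DJL = 93°  [△DJL]
3. ∠DJQ = 87°  [linear pair at J on QL]
4. ∠JDQ = 20°  [△DQJ]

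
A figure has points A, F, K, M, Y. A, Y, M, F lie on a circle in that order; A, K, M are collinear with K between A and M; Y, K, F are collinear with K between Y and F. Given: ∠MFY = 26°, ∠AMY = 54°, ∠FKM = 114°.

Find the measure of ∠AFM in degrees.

∠AFM = 80°

1. ∠MAY = 26°  [same arc YM]
2. ∠AYM = 100°  [△AYM]
3. ∠AFM = 80°  [cyclic AYMF, opposite ∠Y+∠F]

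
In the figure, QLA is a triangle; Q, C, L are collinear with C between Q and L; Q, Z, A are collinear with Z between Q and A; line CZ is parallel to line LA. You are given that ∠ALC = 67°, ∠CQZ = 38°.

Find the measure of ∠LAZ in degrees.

1. ∠ALQ = 67°  [C on ray LQ]
2. ∠AQL = 38°  [C on QL, Z on QA]
3. ∠LAQ = 75°  [△QLA]
4. ∠LAZ = 75°  [Z on ray AQ]

∠LAZ = 75°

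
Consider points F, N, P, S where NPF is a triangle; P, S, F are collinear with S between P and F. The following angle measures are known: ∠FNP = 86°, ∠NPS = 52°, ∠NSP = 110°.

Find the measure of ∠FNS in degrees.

∠FNS = 68°

1. ∠FPN = 52°  [S on ray PF]
2. ∠FSN = 70°  [linear pair at S on PF]
3. ∠NFP = 42°  [△NPF]
4. ∠NFS = 42°  [S on ray FP]
5. ∠FNS = 68°  [△NSF]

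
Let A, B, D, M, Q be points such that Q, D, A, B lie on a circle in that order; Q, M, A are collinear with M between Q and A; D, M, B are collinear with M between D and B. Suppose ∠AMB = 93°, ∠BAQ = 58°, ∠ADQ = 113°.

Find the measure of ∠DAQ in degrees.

1. ∠DMQ = 93°  [vertical angles at M]
2. ∠BDQ = 58°  [same arc QB]
3. ∠AQD = 29°  [△QMD]
4. ∠DAQ = 38°  [△QDA]

∠DAQ = 38°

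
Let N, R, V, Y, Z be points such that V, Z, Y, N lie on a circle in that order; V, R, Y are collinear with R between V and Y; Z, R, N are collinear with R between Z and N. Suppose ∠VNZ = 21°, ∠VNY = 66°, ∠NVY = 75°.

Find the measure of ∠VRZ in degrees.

∠VRZ = 96°

1. ∠VYZ = 21°  [same arc VZ]
2. ∠VZY = 114°  [cyclic VZYN, opposite ∠Z+∠N]
3. ∠NYV = 39°  [△VYN]
4. ∠YVZ = 45°  [△VZY]
5. ∠NZV = 39°  [same arc VN]
6. ∠VRZ = 96°  [△VRZ]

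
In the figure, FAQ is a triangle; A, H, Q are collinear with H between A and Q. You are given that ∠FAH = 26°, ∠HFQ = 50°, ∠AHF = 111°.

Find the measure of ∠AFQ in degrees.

∠AFQ = 93°

1. ∠FAQ = 26°  [H on ray AQ]
2. ∠FHQ = 69°  [linear pair at H on AQ]
3. ∠FQH = 61°  [△FHQ]
4. ∠AQF = 61°  [H on ray QA]
5. ∠AFQ = 93°  [△FAQ]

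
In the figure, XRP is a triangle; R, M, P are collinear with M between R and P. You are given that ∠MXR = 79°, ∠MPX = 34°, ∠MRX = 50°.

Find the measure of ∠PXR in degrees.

1. ∠RPX = 34°  [M on ray PR]
2. ∠PRX = 50°  [M on ray RP]
3. ∠PXR = 96°  [△XRP]

∠PXR = 96°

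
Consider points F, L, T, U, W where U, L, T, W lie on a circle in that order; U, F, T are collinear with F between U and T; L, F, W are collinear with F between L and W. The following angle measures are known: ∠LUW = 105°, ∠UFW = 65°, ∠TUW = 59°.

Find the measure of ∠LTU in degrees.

∠LTU = 56°

1. ∠LFT = 65°  [vertical angles at F]
2. ∠TLW = 59°  [same arc TW]
3. ∠LTU = 56°  [△LFT]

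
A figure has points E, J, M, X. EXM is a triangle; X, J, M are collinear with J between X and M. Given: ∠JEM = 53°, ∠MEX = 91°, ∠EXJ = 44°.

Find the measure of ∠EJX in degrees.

∠EJX = 98°

1. ∠EXM = 44°  [J on ray XM]
2. ∠EMX = 45°  [△EXM]
3. ∠EMJ = 45°  [J on ray MX]
4. ∠EJM = 82°  [△EJM]
5. ∠EJX = 98°  [linear pair at J on XM]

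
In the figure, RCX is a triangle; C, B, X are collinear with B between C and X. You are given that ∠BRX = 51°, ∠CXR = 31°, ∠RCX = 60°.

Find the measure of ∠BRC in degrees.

1. ∠BXR = 31°  [B on ray XC]
2. ∠BCR = 60°  [B on ray CX]
3. ∠RBX = 98°  [△RBX]
4. ∠CBR = 82°  [linear pair at B on CX]
5. ∠BRC = 38°  [△RCB]

∠BRC = 38°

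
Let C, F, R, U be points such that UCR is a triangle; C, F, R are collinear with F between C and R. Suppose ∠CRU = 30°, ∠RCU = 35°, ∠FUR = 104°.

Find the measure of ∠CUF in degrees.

1. ∠FRU = 30°  [F on ray RC]
2. ∠FCU = 35°  [F on ray CR]
3. ∠RFU = 46°  [△UFR]
4. ∠CFU = 134°  [linear pair at F on CR]
5. ∠CUF = 11°  [△UCF]

∠CUF = 11°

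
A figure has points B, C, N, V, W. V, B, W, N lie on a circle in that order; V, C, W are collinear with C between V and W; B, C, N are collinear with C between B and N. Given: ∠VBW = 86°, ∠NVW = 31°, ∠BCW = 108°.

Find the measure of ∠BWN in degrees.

1. ∠VNW = 94°  [cyclic VBWN, opposite ∠B+∠N]
2. ∠NWV = 55°  [△VWN]
3. ∠NCV = 108°  [vertical angles at C]
4. ∠NBV = 55°  [same arc VN]
5. ∠BNV = 41°  [△VCN]
6. ∠BVN = 84°  [△VBN]
7. ∠BWN = 96°  [cyclic VBWN, opposite ∠V+∠W]

∠BWN = 96°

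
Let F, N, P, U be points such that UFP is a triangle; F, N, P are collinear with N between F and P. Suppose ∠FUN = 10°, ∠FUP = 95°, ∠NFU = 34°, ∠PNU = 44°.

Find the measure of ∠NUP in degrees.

1. ∠PFU = 34°  [N on ray FP]
2. ∠FPU = 51°  [△UFP]
3. ∠NPU = 51°  [N on ray PF]
4. ∠NUP = 85°  [△UNP]

∠NUP = 85°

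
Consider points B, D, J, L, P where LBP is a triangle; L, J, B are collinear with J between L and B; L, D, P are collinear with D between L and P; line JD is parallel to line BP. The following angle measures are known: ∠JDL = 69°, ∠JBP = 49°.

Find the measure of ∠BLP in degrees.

1. ∠BPL = 69°  [JD∥BP, corresponding at D]
2. ∠LBP = 49°  [J on ray BL]
3. ∠BLP = 62°  [△LBP]

∠BLP = 62°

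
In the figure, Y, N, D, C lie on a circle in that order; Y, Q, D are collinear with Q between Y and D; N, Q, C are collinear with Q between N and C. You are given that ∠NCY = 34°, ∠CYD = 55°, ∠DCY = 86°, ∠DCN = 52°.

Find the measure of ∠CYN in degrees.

∠CYN = 107°

1. ∠CND = 55°  [same arc DC]
2. ∠CDN = 73°  [△NDC]
3. ∠CYN = 107°  [cyclic YNDC, opposite ∠Y+∠D]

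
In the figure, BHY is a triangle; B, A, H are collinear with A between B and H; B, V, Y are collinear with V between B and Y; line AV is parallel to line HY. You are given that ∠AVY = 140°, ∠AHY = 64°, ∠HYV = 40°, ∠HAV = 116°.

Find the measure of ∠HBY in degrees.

1. ∠BHY = 64°  [A on ray HB]
2. ∠BYH = 40°  [V on ray YB]
3. ∠HBY = 76°  [△BHY]

∠HBY = 76°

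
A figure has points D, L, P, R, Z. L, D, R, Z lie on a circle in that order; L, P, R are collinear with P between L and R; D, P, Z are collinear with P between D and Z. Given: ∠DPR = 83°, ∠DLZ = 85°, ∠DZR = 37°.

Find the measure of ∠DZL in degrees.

1. ∠DPL = 97°  [linear pair at P on LR]
2. ∠DLR = 37°  [same arc DR]
3. ∠LDZ = 46°  [△LPD]
4. ∠DZL = 49°  [△LDZ]

∠DZL = 49°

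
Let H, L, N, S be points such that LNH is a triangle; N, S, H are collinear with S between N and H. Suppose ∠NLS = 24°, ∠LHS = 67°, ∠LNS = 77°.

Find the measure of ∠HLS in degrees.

1. ∠LSN = 79°  [△LNS]
2. ∠HSL = 101°  [linear pair at S on NH]
3. ∠HLS = 12°  [△LSH]

∠HLS = 12°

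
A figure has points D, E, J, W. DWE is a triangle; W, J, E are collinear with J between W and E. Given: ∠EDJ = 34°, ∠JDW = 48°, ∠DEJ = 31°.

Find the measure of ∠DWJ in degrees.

∠DWJ = 67°

1. ∠DJE = 115°  [△DJE]
2. ∠DJW = 65°  [linear pair at J on WE]
3. ∠DWJ = 67°  [△DWJ]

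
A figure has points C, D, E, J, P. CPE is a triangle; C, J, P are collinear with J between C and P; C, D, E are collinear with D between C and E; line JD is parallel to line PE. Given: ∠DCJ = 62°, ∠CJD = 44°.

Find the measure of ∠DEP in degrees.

1. ∠CDJ = 74°  [△CJD]
2. ∠EDJ = 106°  [linear pair at D on CE]
3. ∠DEP = 74°  [JD∥PE, co-interior at E–D]

∠DEP = 74°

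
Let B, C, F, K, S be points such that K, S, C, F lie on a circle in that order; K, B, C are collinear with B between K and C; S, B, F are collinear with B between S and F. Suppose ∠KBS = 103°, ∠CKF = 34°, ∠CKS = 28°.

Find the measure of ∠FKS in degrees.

1. ∠CSF = 34°  [same arc CF]
2. ∠CFS = 28°  [same arc SC]
3. ∠FCS = 118°  [△SCF]
4. ∠FKS = 62°  [cyclic KSCF, opposite ∠K+∠C]

∠FKS = 62°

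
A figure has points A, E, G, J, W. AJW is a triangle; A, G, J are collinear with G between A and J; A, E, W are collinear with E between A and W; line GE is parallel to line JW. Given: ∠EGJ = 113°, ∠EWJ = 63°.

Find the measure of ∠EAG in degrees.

1. ∠AGE = 67°  [linear pair at G on AJ]
2. ∠AWJ = 63°  [E on ray WA]
3. ∠AJW = 67°  [GE∥JW, corresponding at G]
4. ∠JAW = 50°  [△AJW]
5. ∠EAG = 50°  [G on AJ, E on AW]

∠EAG = 50°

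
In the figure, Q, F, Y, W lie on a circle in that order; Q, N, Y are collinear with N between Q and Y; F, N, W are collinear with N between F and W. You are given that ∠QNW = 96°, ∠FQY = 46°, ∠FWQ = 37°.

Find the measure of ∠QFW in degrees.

1. ∠FNY = 96°  [vertical angles at N]
2. ∠FNQ = 84°  [linear pair at N on QY]
3. ∠QFW = 50°  [△QNF]

∠QFW = 50°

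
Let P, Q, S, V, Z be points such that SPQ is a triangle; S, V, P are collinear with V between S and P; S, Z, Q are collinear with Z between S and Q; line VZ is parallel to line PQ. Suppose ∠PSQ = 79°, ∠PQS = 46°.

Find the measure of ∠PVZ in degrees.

∠PVZ = 125°

1. ∠QPS = 55°  [△SPQ]
2. ∠SVZ = 55°  [VZ∥PQ, corresponding at V]
3. ∠PVZ = 125°  [linear pair at V on SP]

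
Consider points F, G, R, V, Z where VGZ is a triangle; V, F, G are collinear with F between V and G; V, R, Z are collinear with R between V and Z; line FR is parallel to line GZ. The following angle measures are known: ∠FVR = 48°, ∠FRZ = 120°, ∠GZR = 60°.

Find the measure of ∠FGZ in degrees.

1. ∠GVZ = 48°  [F on VG, R on VZ]
2. ∠GZV = 60°  [R on ray ZV]
3. ∠VGZ = 72°  [△VGZ]
4. ∠FGZ = 72°  [F on ray GV]

∠FGZ = 72°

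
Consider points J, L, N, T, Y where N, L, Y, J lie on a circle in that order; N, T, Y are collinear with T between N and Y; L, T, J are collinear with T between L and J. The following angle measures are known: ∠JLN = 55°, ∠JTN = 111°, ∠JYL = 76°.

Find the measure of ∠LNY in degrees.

∠LNY = 56°

1. ∠JYN = 55°  [same arc NJ]
2. ∠JTY = 69°  [linear pair at T on NY]
3. ∠LJY = 56°  [△YTJ]
4. ∠LNY = 56°  [same arc LY]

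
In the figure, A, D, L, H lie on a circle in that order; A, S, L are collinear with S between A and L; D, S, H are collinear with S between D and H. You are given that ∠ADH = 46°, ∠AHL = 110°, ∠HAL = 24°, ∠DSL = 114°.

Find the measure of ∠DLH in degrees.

1. ∠ADL = 70°  [cyclic ADLH, opposite ∠D+∠H]
2. ∠HDL = 24°  [same arc LH]
3. ∠ALD = 42°  [△DSL]
4. ∠DAL = 68°  [△ADL]
5. ∠DHL = 68°  [same arc DL]
6. ∠DLH = 88°  [△DLH]

∠DLH = 88°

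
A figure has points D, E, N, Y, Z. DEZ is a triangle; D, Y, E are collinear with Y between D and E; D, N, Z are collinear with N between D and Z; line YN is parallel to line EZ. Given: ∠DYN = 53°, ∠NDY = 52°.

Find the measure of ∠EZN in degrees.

1. ∠DNY = 75°  [△DYN]
2. ∠YNZ = 105°  [linear pair at N on DZ]
3. ∠EZN = 75°  [YN∥EZ, co-interior at Z–N]

∠EZN = 75°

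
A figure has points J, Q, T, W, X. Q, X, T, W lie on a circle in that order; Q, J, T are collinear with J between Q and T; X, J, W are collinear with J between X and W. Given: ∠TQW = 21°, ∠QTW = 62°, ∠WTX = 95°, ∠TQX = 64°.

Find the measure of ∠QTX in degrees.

∠QTX = 33°

1. ∠QWT = 97°  [△QTW]
2. ∠QXT = 83°  [cyclic QXTW, opposite ∠X+∠W]
3. ∠QTX = 33°  [△QXT]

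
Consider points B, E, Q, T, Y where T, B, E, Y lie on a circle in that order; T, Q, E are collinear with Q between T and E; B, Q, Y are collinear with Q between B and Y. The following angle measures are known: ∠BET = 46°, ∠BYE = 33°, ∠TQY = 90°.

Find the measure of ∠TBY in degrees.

∠TBY = 57°

1. ∠BTE = 33°  [same arc BE]
2. ∠BQE = 90°  [vertical angles at Q]
3. ∠BQT = 90°  [linear pair at Q on TE]
4. ∠TBY = 57°  [△TQB]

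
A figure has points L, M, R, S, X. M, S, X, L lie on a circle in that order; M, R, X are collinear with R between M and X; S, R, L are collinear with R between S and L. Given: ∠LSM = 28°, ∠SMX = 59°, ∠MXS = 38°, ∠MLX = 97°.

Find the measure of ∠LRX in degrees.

∠LRX = 93°

1. ∠LXM = 28°  [same arc ML]
2. ∠SLX = 59°  [same arc SX]
3. ∠LRX = 93°  [△XRL]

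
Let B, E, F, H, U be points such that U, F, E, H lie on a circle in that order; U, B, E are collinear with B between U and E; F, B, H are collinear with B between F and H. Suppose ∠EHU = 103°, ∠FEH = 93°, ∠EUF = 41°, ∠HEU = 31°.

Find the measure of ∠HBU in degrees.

1. ∠EHF = 41°  [same arc FE]
2. ∠EBH = 108°  [△EBH]
3. ∠HBU = 72°  [linear pair at B on UE]

∠HBU = 72°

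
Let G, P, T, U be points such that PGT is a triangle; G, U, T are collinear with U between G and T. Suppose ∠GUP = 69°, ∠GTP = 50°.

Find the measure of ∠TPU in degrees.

∠TPU = 19°

1. ∠PUT = 111°  [linear pair at U on GT]
2. ∠PTU = 50°  [U on ray TG]
3. ∠TPU = 19°  [△PUT]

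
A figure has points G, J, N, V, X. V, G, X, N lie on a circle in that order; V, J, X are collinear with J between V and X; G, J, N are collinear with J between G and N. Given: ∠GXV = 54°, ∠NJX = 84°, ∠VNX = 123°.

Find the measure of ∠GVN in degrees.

1. ∠GNV = 54°  [same arc VG]
2. ∠GJV = 84°  [vertical angles at J]
3. ∠VGX = 57°  [cyclic VGXN, opposite ∠G+∠N]
4. ∠GVX = 69°  [△VGX]
5. ∠NGV = 27°  [△VJG]
6. ∠GVN = 99°  [△VGN]

∠GVN = 99°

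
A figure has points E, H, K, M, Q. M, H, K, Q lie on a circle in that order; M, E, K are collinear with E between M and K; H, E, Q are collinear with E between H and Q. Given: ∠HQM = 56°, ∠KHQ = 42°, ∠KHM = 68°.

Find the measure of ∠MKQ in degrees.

1. ∠KMQ = 42°  [same arc KQ]
2. ∠KQM = 112°  [cyclic MHKQ, opposite ∠H+∠Q]
3. ∠MKQ = 26°  [△MKQ]

∠MKQ = 26°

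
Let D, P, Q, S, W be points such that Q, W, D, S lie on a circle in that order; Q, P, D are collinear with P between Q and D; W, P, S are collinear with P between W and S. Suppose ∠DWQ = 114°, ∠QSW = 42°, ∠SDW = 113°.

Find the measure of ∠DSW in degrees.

1. ∠QDW = 42°  [same arc QW]
2. ∠DQW = 24°  [△QWD]
3. ∠DSW = 24°  [same arc WD]

∠DSW = 24°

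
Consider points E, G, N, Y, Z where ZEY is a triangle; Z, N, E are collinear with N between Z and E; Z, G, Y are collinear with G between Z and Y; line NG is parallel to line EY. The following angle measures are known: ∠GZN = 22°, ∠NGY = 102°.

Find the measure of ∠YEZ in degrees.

1. ∠NGZ = 78°  [linear pair at G on ZY]
2. ∠GNZ = 80°  [△ZNG]
3. ∠YEZ = 80°  [NG∥EY, corresponding at N]

∠YEZ = 80°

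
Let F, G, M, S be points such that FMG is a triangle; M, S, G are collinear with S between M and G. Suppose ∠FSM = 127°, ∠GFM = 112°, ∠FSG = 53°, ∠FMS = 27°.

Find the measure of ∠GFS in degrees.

∠GFS = 86°

1. ∠FMG = 27°  [S on ray MG]
2. ∠FGM = 41°  [△FMG]
3. ∠FGS = 41°  [S on ray GM]
4. ∠GFS = 86°  [△FSG]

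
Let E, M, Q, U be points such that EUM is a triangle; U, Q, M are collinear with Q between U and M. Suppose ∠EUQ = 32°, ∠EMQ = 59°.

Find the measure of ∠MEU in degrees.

1. ∠EUM = 32°  [Q on ray UM]
2. ∠EMU = 59°  [Q on ray MU]
3. ∠MEU = 89°  [△EUM]

∠MEU = 89°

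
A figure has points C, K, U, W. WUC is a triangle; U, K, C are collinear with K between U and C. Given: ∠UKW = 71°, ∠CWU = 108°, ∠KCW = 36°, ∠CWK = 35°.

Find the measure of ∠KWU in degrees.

∠KWU = 73°

1. ∠UCW = 36°  [K on ray CU]
2. ∠CUW = 36°  [△WUC]
3. ∠KUW = 36°  [K on ray UC]
4. ∠KWU = 73°  [△WUK]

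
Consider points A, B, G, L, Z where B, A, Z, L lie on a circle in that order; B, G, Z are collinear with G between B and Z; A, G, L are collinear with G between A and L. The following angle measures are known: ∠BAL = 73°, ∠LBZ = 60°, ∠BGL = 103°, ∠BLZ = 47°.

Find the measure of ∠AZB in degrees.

1. ∠LAZ = 60°  [same arc ZL]
2. ∠AGZ = 103°  [vertical angles at G]
3. ∠AZB = 17°  [△AGZ]

∠AZB = 17°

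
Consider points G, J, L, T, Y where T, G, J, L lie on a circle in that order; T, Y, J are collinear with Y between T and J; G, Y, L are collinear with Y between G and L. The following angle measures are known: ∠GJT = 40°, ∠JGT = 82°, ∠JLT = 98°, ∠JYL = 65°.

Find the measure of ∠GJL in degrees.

1. ∠GLT = 40°  [same arc TG]
2. ∠GTJ = 58°  [△TGJ]
3. ∠LYT = 115°  [linear pair at Y on TJ]
4. ∠JTL = 25°  [△TYL]
5. ∠GLJ = 58°  [same arc GJ]
6. ∠JGL = 25°  [same arc JL]
7. ∠GJL = 97°  [△GJL]

∠GJL = 97°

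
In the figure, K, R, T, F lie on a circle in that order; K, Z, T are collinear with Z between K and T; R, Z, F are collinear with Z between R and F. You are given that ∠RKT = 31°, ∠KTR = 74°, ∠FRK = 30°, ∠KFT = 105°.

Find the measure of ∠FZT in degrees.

∠FZT = 119°

1. ∠RFT = 31°  [same arc RT]
2. ∠FTK = 30°  [same arc KF]
3. ∠FZT = 119°  [△TZF]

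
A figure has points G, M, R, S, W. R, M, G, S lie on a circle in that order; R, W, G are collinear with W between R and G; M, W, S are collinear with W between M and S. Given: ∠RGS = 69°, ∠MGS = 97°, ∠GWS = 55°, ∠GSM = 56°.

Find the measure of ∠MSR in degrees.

1. ∠RMS = 69°  [same arc RS]
2. ∠MRS = 83°  [cyclic RMGS, opposite ∠R+∠G]
3. ∠MSR = 28°  [△RMS]

∠MSR = 28°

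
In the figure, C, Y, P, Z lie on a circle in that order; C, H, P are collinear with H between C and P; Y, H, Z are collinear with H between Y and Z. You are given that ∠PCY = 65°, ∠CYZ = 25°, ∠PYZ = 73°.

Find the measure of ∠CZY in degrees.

1. ∠PZY = 65°  [same arc YP]
2. ∠YPZ = 42°  [△YPZ]
3. ∠YCZ = 138°  [cyclic CYPZ, opposite ∠C+∠P]
4. ∠CZY = 17°  [△CYZ]

∠CZY = 17°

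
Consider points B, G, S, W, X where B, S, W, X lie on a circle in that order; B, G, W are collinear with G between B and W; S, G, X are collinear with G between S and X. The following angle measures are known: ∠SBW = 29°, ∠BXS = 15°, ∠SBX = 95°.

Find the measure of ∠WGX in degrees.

1. ∠SXW = 29°  [same arc SW]
2. ∠BSX = 70°  [△BSX]
3. ∠BWX = 70°  [same arc BX]
4. ∠WGX = 81°  [△WGX]

∠WGX = 81°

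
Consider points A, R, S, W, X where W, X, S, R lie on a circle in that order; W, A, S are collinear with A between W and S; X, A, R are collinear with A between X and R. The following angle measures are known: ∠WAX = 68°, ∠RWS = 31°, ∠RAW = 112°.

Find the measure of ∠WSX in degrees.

∠WSX = 37°

1. ∠SAX = 112°  [linear pair at A on WS]
2. ∠RXS = 31°  [same arc SR]
3. ∠WSX = 37°  [△XAS]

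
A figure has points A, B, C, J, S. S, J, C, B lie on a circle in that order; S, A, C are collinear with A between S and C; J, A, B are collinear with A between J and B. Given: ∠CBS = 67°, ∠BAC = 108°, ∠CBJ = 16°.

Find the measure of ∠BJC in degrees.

1. ∠CJS = 113°  [cyclic SJCB, opposite ∠J+∠B]
2. ∠JAS = 108°  [vertical angles at A]
3. ∠CSJ = 16°  [same arc JC]
4. ∠JCS = 51°  [△SJC]
5. ∠CAJ = 72°  [linear pair at A on SC]
6. ∠BJC = 57°  [△JAC]

∠BJC = 57°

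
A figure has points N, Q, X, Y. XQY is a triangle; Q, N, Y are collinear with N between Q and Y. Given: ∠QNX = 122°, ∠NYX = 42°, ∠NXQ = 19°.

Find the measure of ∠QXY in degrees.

∠QXY = 99°

1. ∠NQX = 39°  [△XQN]
2. ∠QYX = 42°  [N on ray YQ]
3. ∠XQY = 39°  [N on ray QY]
4. ∠QXY = 99°  [△XQY]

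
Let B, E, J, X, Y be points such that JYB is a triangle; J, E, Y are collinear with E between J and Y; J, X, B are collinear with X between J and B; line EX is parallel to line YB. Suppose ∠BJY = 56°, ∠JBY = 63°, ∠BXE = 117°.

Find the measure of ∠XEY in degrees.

1. ∠BYJ = 61°  [△JYB]
2. ∠JEX = 61°  [EX∥YB, corresponding at E]
3. ∠XEY = 119°  [linear pair at E on JY]

∠XEY = 119°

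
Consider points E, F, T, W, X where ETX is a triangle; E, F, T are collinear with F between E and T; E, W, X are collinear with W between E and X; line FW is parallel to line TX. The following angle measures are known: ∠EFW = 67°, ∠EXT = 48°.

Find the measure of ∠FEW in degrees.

1. ∠ETX = 67°  [FW∥TX, corresponding at F]
2. ∠TEX = 65°  [△ETX]
3. ∠FEW = 65°  [F on ET, W on EX]

∠FEW = 65°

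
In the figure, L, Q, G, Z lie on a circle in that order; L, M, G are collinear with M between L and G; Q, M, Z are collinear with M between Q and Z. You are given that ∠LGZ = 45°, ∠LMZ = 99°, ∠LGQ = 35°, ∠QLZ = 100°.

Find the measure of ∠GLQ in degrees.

1. ∠LQZ = 45°  [same arc LZ]
2. ∠GMQ = 99°  [vertical angles at M]
3. ∠LMQ = 81°  [linear pair at M on LG]
4. ∠GLQ = 54°  [△LMQ]

∠GLQ = 54°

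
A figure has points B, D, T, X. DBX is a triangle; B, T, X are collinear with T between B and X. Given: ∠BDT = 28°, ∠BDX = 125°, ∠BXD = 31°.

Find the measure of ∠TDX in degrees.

1. ∠DBX = 24°  [△DBX]
2. ∠DXT = 31°  [T on ray XB]
3. ∠DBT = 24°  [T on ray BX]
4. ∠BTD = 128°  [△DBT]
5. ∠DTX = 52°  [linear pair at T on BX]
6. ∠TDX = 97°  [△DTX]

∠TDX = 97°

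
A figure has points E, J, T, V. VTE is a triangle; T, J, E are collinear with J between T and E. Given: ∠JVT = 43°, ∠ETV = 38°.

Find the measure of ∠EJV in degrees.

∠EJV = 81°

1. ∠JTV = 38°  [J on ray TE]
2. ∠TJV = 99°  [△VTJ]
3. ∠EJV = 81°  [linear pair at J on TE]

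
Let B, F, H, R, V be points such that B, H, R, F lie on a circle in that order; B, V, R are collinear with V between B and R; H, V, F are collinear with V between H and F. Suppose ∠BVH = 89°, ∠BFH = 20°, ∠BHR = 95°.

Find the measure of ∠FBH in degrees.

∠FBH = 134°

1. ∠BRH = 20°  [same arc BH]
2. ∠HBR = 65°  [△BHR]
3. ∠BHF = 26°  [△BVH]
4. ∠FBH = 134°  [△BHF]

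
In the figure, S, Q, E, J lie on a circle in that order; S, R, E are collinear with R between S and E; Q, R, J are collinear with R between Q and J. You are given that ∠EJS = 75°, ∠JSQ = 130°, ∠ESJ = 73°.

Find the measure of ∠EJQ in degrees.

1. ∠JEQ = 50°  [cyclic SQEJ, opposite ∠S+∠E]
2. ∠EQJ = 73°  [same arc EJ]
3. ∠EJQ = 57°  [△QEJ]

∠EJQ = 57°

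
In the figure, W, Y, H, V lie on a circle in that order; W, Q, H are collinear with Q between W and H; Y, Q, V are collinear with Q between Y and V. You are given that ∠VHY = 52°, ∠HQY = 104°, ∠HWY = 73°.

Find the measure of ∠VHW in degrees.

∠VHW = 31°

1. ∠VQW = 104°  [vertical angles at Q]
2. ∠HVY = 73°  [same arc YH]
3. ∠HQV = 76°  [linear pair at Q on WH]
4. ∠VHW = 31°  [△HQV]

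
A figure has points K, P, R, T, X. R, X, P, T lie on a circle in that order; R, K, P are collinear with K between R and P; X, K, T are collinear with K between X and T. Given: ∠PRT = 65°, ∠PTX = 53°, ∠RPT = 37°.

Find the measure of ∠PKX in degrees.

∠PKX = 90°

1. ∠PXT = 65°  [same arc PT]
2. ∠PTR = 78°  [△RPT]
3. ∠PRX = 53°  [same arc XP]
4. ∠PXR = 102°  [cyclic RXPT, opposite ∠X+∠T]
5. ∠RPX = 25°  [△RXP]
6. ∠PKX = 90°  [△XKP]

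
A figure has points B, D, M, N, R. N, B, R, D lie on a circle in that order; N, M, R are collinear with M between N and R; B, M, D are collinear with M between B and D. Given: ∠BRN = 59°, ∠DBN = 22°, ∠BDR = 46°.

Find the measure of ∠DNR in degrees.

1. ∠BDN = 59°  [same arc NB]
2. ∠DRN = 22°  [same arc ND]
3. ∠DMR = 112°  [△RMD]
4. ∠DMN = 68°  [linear pair at M on NR]
5. ∠DNR = 53°  [△NMD]

∠DNR = 53°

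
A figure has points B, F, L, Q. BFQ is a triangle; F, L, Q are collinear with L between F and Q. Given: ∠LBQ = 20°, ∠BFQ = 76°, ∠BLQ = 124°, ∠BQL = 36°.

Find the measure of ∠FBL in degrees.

1. ∠BFL = 76°  [L on ray FQ]
2. ∠BLF = 56°  [linear pair at L on FQ]
3. ∠FBL = 48°  [△BFL]

∠FBL = 48°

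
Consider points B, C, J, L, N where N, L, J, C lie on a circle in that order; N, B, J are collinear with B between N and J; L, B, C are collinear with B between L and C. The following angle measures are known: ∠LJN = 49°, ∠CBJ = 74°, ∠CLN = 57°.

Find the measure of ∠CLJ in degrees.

1. ∠LCN = 49°  [same arc NL]
2. ∠CBN = 106°  [linear pair at B on NJ]
3. ∠CNJ = 25°  [△NBC]
4. ∠CLJ = 25°  [same arc JC]

∠CLJ = 25°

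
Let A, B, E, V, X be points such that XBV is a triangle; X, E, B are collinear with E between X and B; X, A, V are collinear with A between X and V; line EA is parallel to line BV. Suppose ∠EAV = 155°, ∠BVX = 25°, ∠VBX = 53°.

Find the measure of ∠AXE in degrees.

∠AXE = 102°

1. ∠EAX = 25°  [linear pair at A on XV]
2. ∠AEX = 53°  [EA∥BV, corresponding at E]
3. ∠AXE = 102°  [△XEA]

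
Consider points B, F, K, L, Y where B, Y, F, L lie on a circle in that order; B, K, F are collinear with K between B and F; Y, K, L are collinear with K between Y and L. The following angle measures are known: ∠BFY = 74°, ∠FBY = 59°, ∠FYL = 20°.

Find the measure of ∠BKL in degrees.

∠BKL = 86°

1. ∠BLY = 74°  [same arc BY]
2. ∠FBL = 20°  [same arc FL]
3. ∠BKL = 86°  [△BKL]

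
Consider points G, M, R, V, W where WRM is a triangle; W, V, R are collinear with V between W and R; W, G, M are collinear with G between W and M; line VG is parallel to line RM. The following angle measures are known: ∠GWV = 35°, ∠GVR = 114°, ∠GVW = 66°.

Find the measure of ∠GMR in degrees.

∠GMR = 79°

1. ∠VGW = 79°  [△WVG]
2. ∠MGV = 101°  [linear pair at G on WM]
3. ∠GMR = 79°  [VG∥RM, co-interior at M–G]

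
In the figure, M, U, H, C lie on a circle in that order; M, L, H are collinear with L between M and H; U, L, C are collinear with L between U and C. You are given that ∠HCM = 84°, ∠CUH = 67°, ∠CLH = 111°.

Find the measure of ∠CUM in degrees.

1. ∠CMH = 67°  [same arc HC]
2. ∠CHM = 29°  [△MHC]
3. ∠CUM = 29°  [same arc MC]

∠CUM = 29°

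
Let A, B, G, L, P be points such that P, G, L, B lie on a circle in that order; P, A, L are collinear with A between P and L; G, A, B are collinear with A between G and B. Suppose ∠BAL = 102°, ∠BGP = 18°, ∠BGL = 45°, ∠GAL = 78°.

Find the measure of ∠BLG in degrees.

∠BLG = 75°

1. ∠BLP = 18°  [same arc PB]
2. ∠GBL = 60°  [△LAB]
3. ∠BLG = 75°  [△GLB]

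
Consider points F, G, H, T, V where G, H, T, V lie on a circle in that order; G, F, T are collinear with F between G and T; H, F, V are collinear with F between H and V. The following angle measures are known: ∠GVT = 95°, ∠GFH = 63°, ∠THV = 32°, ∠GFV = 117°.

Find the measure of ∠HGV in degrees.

1. ∠GHT = 85°  [cyclic GHTV, opposite ∠H+∠V]
2. ∠HFT = 117°  [linear pair at F on GT]
3. ∠TGV = 32°  [same arc TV]
4. ∠GTH = 31°  [△HFT]
5. ∠GVH = 31°  [△GFV]
6. ∠HGT = 64°  [△GHT]
7. ∠GHV = 53°  [△GFH]
8. ∠HGV = 96°  [△GHV]

∠HGV = 96°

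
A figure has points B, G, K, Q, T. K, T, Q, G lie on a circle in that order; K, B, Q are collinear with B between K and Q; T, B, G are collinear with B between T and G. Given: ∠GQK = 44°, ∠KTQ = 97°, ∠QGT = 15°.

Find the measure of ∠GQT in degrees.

1. ∠KGQ = 83°  [cyclic KTQG, opposite ∠T+∠G]
2. ∠GKQ = 53°  [△KQG]
3. ∠GTQ = 53°  [same arc QG]
4. ∠GQT = 112°  [△TQG]

∠GQT = 112°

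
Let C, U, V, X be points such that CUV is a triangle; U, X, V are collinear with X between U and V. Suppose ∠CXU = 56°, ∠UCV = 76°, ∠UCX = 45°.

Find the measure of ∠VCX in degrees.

∠VCX = 31°

1. ∠CUX = 79°  [△CUX]
2. ∠CXV = 124°  [linear pair at X on UV]
3. ∠CUV = 79°  [X on ray UV]
4. ∠CVU = 25°  [△CUV]
5. ∠CVX = 25°  [X on ray VU]
6. ∠VCX = 31°  [△CXV]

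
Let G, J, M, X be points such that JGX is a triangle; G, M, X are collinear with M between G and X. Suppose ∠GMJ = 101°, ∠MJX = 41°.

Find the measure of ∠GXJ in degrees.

1. ∠JMX = 79°  [linear pair at M on GX]
2. ∠JXM = 60°  [△JMX]
3. ∠GXJ = 60°  [M on ray XG]

∠GXJ = 60°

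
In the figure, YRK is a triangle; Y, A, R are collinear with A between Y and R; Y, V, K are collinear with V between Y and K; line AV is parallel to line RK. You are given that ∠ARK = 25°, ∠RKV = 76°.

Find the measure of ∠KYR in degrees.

∠KYR = 79°

1. ∠KRY = 25°  [A on ray RY]
2. ∠RKY = 76°  [V on ray KY]
3. ∠KYR = 79°  [△YRK]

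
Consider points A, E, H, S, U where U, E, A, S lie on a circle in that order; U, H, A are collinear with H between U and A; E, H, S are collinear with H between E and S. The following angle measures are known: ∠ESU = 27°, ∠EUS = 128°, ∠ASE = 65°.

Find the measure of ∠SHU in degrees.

∠SHU = 90°

1. ∠EAU = 27°  [same arc UE]
2. ∠EAS = 52°  [cyclic UEAS, opposite ∠U+∠A]
3. ∠AES = 63°  [△EAS]
4. ∠AHE = 90°  [△EHA]
5. ∠SHU = 90°  [vertical angles at H]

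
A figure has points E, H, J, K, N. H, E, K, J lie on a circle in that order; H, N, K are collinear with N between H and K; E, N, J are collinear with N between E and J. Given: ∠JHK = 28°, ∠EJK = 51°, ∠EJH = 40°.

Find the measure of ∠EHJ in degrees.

∠EHJ = 79°

1. ∠JEK = 28°  [same arc KJ]
2. ∠EKJ = 101°  [△EKJ]
3. ∠EHJ = 79°  [cyclic HEKJ, opposite ∠H+∠K]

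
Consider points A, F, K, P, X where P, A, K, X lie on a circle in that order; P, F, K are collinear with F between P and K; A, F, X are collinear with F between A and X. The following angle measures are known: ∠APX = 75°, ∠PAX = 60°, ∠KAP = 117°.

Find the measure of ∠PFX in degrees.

∠PFX = 78°

1. ∠AXP = 45°  [△PAX]
2. ∠PKX = 60°  [same arc PX]
3. ∠KXP = 63°  [cyclic PAKX, opposite ∠A+∠X]
4. ∠KPX = 57°  [△PKX]
5. ∠PFX = 78°  [△PFX]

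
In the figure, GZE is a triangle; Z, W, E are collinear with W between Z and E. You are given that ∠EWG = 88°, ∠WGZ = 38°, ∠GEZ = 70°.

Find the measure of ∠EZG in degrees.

∠EZG = 50°

1. ∠GWZ = 92°  [linear pair at W on ZE]
2. ∠GZW = 50°  [△GZW]
3. ∠EZG = 50°  [W on ray ZE]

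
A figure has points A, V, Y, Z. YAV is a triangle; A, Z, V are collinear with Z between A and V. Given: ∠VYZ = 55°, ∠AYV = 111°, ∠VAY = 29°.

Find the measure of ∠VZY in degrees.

∠VZY = 85°

1. ∠AVY = 40°  [△YAV]
2. ∠YVZ = 40°  [Z on ray VA]
3. ∠VZY = 85°  [△YZV]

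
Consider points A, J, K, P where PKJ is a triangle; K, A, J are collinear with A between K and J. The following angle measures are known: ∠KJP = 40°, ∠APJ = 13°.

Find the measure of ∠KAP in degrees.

∠KAP = 53°

1. ∠AJP = 40°  [A on ray JK]
2. ∠JAP = 127°  [△PAJ]
3. ∠KAP = 53°  [linear pair at A on KJ]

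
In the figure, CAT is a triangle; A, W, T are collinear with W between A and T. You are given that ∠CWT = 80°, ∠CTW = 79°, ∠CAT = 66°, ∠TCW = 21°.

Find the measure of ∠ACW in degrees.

∠ACW = 14°

1. ∠AWC = 100°  [linear pair at W on AT]
2. ∠CAW = 66°  [W on ray AT]
3. ∠ACW = 14°  [△CAW]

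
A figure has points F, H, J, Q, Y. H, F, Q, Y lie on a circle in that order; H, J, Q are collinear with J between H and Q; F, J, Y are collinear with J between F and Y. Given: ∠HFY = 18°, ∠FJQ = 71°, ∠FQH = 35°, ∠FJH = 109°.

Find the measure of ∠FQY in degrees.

1. ∠HQY = 18°  [same arc HY]
2. ∠QFY = 74°  [△FJQ]
3. ∠QJY = 109°  [vertical angles at J]
4. ∠FYQ = 53°  [△QJY]
5. ∠FQY = 53°  [△FQY]

∠FQY = 53°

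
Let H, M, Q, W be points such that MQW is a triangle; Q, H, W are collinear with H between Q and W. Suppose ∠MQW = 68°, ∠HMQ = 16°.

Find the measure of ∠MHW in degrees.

1. ∠HQM = 68°  [H on ray QW]
2. ∠MHQ = 96°  [△MQH]
3. ∠MHW = 84°  [linear pair at H on QW]

∠MHW = 84°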